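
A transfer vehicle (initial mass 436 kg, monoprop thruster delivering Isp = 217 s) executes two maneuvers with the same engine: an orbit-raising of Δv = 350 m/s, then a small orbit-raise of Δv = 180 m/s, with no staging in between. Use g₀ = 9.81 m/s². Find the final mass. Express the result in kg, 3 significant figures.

v_e = Isp · g₀ = 217 × 9.81 = 2128.8 m/s.
After the first burn: m = 436 × exp(−350/2128.8) = 436 × 0.84839 = 369.898 kg.
After the second burn: m = 369.898 × exp(−180/2128.8) = 369.898 × 0.91892 = 339.907 kg.

final mass ≈ 340 kg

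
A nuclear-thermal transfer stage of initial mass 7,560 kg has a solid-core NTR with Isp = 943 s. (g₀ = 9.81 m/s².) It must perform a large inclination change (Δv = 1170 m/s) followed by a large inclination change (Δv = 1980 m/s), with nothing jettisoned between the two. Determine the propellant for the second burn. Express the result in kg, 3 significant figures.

propellant for the second burn ≈ 1280 kg

v_e = Isp · g₀ = 943 × 9.81 = 9250.8 m/s.
After the first burn: m = 7560 × exp(−1170/9250.8) = 7560 × 0.88120 = 6,661.87 kg.
After the second burn: m = 6,661.87 × exp(−1980/9250.8) = 6,661.87 × 0.80732 = 5,378.26 kg.
Second-burn propellant = 6,661.87 − 5,378.26 = 1,283.61 kg.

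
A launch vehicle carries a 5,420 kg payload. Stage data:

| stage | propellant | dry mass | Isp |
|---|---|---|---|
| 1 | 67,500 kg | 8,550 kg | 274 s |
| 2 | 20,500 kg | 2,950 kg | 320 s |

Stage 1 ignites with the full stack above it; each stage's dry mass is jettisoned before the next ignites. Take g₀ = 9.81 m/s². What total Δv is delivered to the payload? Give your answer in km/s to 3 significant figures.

Δv ≈ 6.66 km/s

Ignition mass of stage 1 = 67,500+8,550 + 20,500+2,950 + 5,420 = 104,920 kg.
Stage 1: m₀ = 104,920 kg, m_f = 104,920 − 67,500 = 37,420 kg; Δv = 274×9.81×ln(2.804) = 2687.9×1.0310 ≈ 2771 m/s.
Stage 2: m₀ = 28,870 kg, m_f = 28,870 − 20,500 = 8,370 kg; Δv = 320×9.81×ln(3.449) = 3139.2×1.2381 ≈ 3887 m/s.
Total Δv = 2771 + 3887 = 6658 m/s.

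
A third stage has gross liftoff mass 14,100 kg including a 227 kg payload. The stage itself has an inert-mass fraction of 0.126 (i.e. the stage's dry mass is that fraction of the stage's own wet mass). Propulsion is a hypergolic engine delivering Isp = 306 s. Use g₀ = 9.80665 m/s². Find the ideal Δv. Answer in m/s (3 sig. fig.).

Δv ≈ 5900 m/s

Stage wet mass = m₀ − payload = 14,100 − 227 = 13,873 kg.
Stage dry mass = ε × stage wet mass = 0.126 × 13,873 = 1,748 kg.
Burnout mass m_f = stage dry + payload = 1,748 + 227 = 1,975 kg.
v_e = Isp · g₀ = 306 × 9.80665 = 3000.8 m/s.
From the ideal rocket equation, Δv = v_e · ln(14,100/1,975) = 3000.8 × ln(7.139) = 3000.8 × 1.9656 ≈ 5898 m/s.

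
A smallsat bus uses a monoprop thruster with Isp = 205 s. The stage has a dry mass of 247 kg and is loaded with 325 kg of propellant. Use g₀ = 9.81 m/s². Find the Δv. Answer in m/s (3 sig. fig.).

v_e = Isp · g₀ = 205 × 9.81 = 2011.1 m/s.
m₀ = m_dry + m_prop = 247 + 325 = 572 kg.
Rocket equation: Δv = v_e · ln(m₀/m_f) = 2011.1 × ln(2.316) = 2011.1 × 0.8398 ≈ 1688.8 m/s.

Δv ≈ 1690 m/s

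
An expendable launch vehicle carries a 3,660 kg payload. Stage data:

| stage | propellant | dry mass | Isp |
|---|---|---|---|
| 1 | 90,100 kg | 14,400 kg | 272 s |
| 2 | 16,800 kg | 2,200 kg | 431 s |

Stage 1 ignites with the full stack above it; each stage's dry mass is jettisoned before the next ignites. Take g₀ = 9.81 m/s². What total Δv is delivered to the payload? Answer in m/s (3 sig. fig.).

Δv ≈ 9010 m/s

Ignition mass of stage 1 = 90,100+14,400 + 16,800+2,200 + 3,660 = 127,160 kg.
Stage 1: m₀ = 127,160 kg, m_f = 127,160 − 90,100 = 37,060 kg; Δv = 272×9.81×ln(3.431) = 2668.3×1.2329 ≈ 3290 m/s.
Stage 2: m₀ = 22,660 kg, m_f = 22,660 − 16,800 = 5,860 kg; Δv = 431×9.81×ln(3.867) = 4228.1×1.3525 ≈ 5718 m/s.
Total Δv = 3290 + 5718 = 9008 m/s.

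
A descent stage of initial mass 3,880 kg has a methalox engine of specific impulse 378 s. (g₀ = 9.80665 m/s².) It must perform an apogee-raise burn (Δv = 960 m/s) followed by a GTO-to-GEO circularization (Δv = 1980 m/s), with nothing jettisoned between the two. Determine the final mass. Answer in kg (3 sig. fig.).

final mass ≈ 1760 kg

v_e = Isp · g₀ = 378 × 9.80665 = 3706.9 m/s.
After the first burn: m = 3880 × exp(−960/3706.9) = 3880 × 0.77184 = 2,994.74 kg.
After the second burn: m = 2,994.74 × exp(−1980/3706.9) = 2,994.74 × 0.58617 = 1,755.43 kg.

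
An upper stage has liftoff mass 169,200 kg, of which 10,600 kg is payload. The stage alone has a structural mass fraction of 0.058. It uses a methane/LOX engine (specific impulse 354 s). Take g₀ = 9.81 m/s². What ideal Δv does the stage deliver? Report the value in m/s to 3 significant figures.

Δv ≈ 7450 m/s

Stage wet mass = m₀ − payload = 169,200 − 10,600 = 158,600 kg.
Stage dry mass = ε × stage wet mass = 0.058 × 158,600 = 9,198.8 kg.
Burnout mass m_f = stage dry + payload = 9,198.8 + 10,600 = 19,798.8 kg.
v_e = Isp · g₀ = 354 × 9.81 = 3472.7 m/s.
Δv = v_e · ln(169,200/19,798.8) = 3472.7 × ln(8.546) = 3472.7 × 2.1455 ≈ 7451 m/s.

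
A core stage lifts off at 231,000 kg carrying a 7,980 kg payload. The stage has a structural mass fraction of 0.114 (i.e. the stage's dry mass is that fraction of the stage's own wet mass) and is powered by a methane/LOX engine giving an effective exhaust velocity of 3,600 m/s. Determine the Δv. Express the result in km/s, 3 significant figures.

Stage wet mass = m₀ − payload = 231,000 − 7,980 = 223,020 kg.
Stage dry mass = ε × stage wet mass = 0.114 × 223,020 = 25,424.3 kg.
Burnout mass m_f = stage dry + payload = 25,424.3 + 7,980 = 33,404.3 kg.
From the ideal rocket equation, Δv = v_e · ln(231,000/33,404.3) = 3600.0 × ln(6.915) = 3600.0 × 1.9337 ≈ 6961 m/s.

Δv ≈ 6.96 km/s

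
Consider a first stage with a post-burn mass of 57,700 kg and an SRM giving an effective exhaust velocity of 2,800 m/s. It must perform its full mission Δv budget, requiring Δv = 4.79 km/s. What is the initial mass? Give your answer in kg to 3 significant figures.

Rocket equation: m₀/m_f = exp(Δv / v_e) = exp(4790 / 2800.0) = exp(1.7107) = 5.5329.
m₀ = m_f × 5.5329 = 57,700 × 5.5329 = 319,248 kg.

initial mass ≈ 319000 kg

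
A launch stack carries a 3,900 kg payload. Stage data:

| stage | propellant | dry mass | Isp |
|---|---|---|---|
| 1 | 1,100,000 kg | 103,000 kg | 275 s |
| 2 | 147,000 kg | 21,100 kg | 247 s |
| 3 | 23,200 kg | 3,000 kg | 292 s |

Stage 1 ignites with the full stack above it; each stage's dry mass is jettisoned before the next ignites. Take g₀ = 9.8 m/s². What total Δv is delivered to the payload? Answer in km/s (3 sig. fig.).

Ignition mass of stage 1 = 1,100,000+103,000 + 147,000+21,100 + 23,200+3,000 + 3,900 = 1,401,200 kg.
Stage 1: m₀ = 1,401,200 kg, m_f = 1,401,200 − 1,100,000 = 301,200 kg; Δv = 275×9.8×ln(4.652) = 2695.0×1.5373 ≈ 4143 m/s.
Stage 2: m₀ = 198,200 kg, m_f = 198,200 − 147,000 = 51,200 kg; Δv = 247×9.8×ln(3.871) = 2420.6×1.3535 ≈ 3276 m/s.
Stage 3: m₀ = 30,100 kg, m_f = 30,100 − 23,200 = 6,900 kg; Δv = 292×9.8×ln(4.362) = 2861.6×1.4730 ≈ 4215 m/s.
Total Δv = 4143 + 3276 + 4215 = 11634 m/s.

Δv ≈ 11.6 km/s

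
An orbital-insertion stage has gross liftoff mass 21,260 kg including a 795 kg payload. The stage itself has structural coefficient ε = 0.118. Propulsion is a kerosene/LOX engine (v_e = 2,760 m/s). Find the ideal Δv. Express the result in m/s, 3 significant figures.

Stage wet mass = m₀ − payload = 21,260 − 795 = 20,465 kg.
Stage dry mass = ε × stage wet mass = 0.118 × 20,465 = 2,414.87 kg.
Burnout mass m_f = stage dry + payload = 2,414.87 + 795 = 3,209.87 kg.
Using Δv = v_e ln(m₀/m_f): Δv = v_e · ln(21,260/3,209.87) = 2760.0 × ln(6.623) = 2760.0 × 1.8906 ≈ 5218 m/s.

Δv ≈ 5220 m/s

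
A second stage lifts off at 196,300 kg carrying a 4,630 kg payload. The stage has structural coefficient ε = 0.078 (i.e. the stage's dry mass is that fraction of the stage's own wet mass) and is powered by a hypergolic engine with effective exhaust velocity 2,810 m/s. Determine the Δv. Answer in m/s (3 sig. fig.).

Stage wet mass = m₀ − payload = 196,300 − 4,630 = 191,670 kg.
Stage dry mass = ε × stage wet mass = 0.078 × 191,670 = 14,950.3 kg.
Burnout mass m_f = stage dry + payload = 14,950.3 + 4,630 = 19,580.3 kg.
From the ideal rocket equation, Δv = v_e · ln(196,300/19,580.3) = 2810.0 × ln(10.03) = 2810.0 × 2.3051 ≈ 6477 m/s.

Δv ≈ 6480 m/s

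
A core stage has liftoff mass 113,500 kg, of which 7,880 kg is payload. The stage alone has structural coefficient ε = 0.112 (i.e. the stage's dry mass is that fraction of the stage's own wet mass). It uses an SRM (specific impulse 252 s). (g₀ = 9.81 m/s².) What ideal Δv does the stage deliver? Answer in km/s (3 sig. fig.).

Δv ≈ 4.33 km/s

Stage wet mass = m₀ − payload = 113,500 − 7,880 = 105,620 kg.
Stage dry mass = ε × stage wet mass = 0.112 × 105,620 = 11,829.4 kg.
Burnout mass m_f = stage dry + payload = 11,829.4 + 7,880 = 19,709.4 kg.
v_e = Isp · g₀ = 252 × 9.81 = 2472.1 m/s.
From the ideal rocket equation, Δv = v_e · ln(113,500/19,709.4) = 2472.1 × ln(5.759) = 2472.1 × 1.7507 ≈ 4328 m/s.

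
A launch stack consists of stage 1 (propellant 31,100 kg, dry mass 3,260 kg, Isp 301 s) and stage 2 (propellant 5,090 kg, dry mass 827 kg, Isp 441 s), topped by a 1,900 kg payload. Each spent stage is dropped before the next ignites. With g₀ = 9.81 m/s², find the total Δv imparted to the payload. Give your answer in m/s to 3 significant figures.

Δv ≈ 8500 m/s

Ignition mass of stage 1 = 31,100+3,260 + 5,090+827 + 1,900 = 42,177 kg.
Stage 1: m₀ = 42,177 kg, m_f = 42,177 − 31,100 = 11,077 kg; Δv = 301×9.81×ln(3.808) = 2952.8×1.3370 ≈ 3948 m/s.
Stage 2: m₀ = 7,817 kg, m_f = 7,817 − 5,090 = 2,727 kg; Δv = 441×9.81×ln(2.867) = 4326.2×1.0531 ≈ 4556 m/s.
Total Δv = 3948 + 4556 = 8504 m/s.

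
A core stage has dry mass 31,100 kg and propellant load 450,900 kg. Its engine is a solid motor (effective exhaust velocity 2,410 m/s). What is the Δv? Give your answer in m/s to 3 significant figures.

Δv ≈ 6610 m/s

m₀ = m_dry + m_prop = 31,100 + 450,900 = 482,000 kg.
Using Δv = v_e ln(m₀/m_f): Δv = v_e · ln(m₀/m_f) = 2410.0 × ln(15.5) = 2410.0 × 2.7407 ≈ 6605.2 m/s.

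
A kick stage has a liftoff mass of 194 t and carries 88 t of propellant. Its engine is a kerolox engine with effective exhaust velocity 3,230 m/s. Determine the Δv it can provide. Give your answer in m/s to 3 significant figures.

m_f = m₀ − m_prop = 194 − 88 = 106 t.
Rocket equation: Δv = v_e · ln(m₀/m_f) = 3230.0 × ln(1.83) = 3230.0 × 0.6044 ≈ 1952.3 m/s.

Δv ≈ 1950 m/s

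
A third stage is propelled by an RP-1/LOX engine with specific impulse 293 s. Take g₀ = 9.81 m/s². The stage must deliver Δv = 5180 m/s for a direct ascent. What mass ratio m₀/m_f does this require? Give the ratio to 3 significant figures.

v_e = Isp · g₀ = 293 × 9.81 = 2874.3 m/s.
m₀/m_f = exp(Δv / v_e) = exp(5180 / 2874.3) = exp(1.8022) = 6.0627.

mass ratio ≈ 6.06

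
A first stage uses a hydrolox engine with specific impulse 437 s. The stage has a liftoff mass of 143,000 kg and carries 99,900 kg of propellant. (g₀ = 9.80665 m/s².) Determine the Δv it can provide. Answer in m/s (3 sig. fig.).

Δv ≈ 5140 m/s

v_e = Isp · g₀ = 437 × 9.80665 = 4285.5 m/s.
m_f = m₀ − m_prop = 143,000 − 99,900 = 43,100 kg.
Δv = v_e · ln(m₀/m_f) = 4285.5 × ln(3.318) = 4285.5 × 1.1993 ≈ 5139.7 m/s.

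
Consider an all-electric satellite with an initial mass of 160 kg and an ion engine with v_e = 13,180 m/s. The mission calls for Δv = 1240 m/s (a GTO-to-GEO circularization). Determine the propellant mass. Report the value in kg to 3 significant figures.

m₀/m_f = exp(Δv / v_e) = exp(1240 / 13180.0) = exp(0.0941) = 1.0986.
m_f = 160 / 1.0986 = 145.64 kg, so propellant = m₀ − m_f = 160 − 145.64 = 14.36 kg.

propellant mass ≈ 14.4 kg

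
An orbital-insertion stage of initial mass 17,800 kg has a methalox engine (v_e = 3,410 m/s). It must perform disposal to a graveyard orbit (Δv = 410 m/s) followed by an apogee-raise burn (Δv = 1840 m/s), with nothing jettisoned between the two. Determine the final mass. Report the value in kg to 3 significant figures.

final mass ≈ 9200 kg

After the first burn: m = 17800 × exp(−410/3410.0) = 17800 × 0.88671 = 15,783.4 kg.
After the second burn: m = 15,783.4 × exp(−1840/3410.0) = 15,783.4 × 0.58299 = 9,201.56 kg.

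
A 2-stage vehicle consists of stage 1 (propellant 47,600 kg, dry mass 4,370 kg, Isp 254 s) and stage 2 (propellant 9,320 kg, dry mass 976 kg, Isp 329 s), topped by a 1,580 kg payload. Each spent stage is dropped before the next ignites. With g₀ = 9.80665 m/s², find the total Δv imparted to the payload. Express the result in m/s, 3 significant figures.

Ignition mass of stage 1 = 47,600+4,370 + 9,320+976 + 1,580 = 63,846 kg.
Stage 1: m₀ = 63,846 kg, m_f = 63,846 − 47,600 = 16,246 kg; Δv = 254×9.80665×ln(3.93) = 2490.9×1.3686 ≈ 3409 m/s.
Stage 2: m₀ = 11,876 kg, m_f = 11,876 − 9,320 = 2,556 kg; Δv = 329×9.80665×ln(4.646) = 3226.4×1.5361 ≈ 4956 m/s.
Total Δv = 3409 + 4956 = 8365 m/s.

Δv ≈ 8370 m/s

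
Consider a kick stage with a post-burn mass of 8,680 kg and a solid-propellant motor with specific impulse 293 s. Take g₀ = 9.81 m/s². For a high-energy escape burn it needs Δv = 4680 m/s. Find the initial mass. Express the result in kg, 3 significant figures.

initial mass ≈ 44200 kg

v_e = Isp · g₀ = 293 × 9.81 = 2874.3 m/s.
By the Tsiolkovsky rocket equation, m₀/m_f = exp(Δv / v_e) = exp(4680 / 2874.3) = exp(1.6282) = 5.0947.
m₀ = m_f × 5.0947 = 8,680 × 5.0947 = 44,222 kg.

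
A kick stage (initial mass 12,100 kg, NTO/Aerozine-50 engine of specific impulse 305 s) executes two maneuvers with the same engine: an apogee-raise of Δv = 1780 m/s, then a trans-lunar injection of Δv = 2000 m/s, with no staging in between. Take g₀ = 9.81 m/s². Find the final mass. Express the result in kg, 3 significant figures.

v_e = Isp · g₀ = 305 × 9.81 = 2992.1 m/s.
After the first burn: m = 12100 × exp(−1780/2992.1) = 12100 × 0.55161 = 6,674.48 kg.
After the second burn: m = 6,674.48 × exp(−2000/2992.1) = 6,674.48 × 0.51251 = 3,420.74 kg.

final mass ≈ 3420 kg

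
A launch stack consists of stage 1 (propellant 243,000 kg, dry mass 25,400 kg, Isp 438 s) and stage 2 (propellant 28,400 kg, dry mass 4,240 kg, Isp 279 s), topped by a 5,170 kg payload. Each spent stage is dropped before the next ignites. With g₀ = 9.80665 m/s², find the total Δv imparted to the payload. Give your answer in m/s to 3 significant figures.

Ignition mass of stage 1 = 243,000+25,400 + 28,400+4,240 + 5,170 = 306,210 kg.
Stage 1: m₀ = 306,210 kg, m_f = 306,210 − 243,000 = 63,210 kg; Δv = 438×9.80665×ln(4.844) = 4295.3×1.5778 ≈ 6777 m/s.
Stage 2: m₀ = 37,810 kg, m_f = 37,810 − 28,400 = 9,410 kg; Δv = 279×9.80665×ln(4.018) = 2736.1×1.3908 ≈ 3805 m/s.
Total Δv = 6777 + 3805 = 10582 m/s.

Δv ≈ 10600 m/s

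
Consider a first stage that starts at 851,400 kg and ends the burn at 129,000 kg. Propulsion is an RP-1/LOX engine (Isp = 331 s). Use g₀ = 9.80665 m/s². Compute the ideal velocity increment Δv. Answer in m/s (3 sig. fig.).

v_e = Isp · g₀ = 331 × 9.80665 = 3246.0 m/s.
By the Tsiolkovsky rocket equation, Δv = v_e · ln(m₀/m_f) = 3246.0 × ln(6.6) = 3246.0 × 1.8871 ≈ 6125.4 m/s.

Δv ≈ 6130 m/s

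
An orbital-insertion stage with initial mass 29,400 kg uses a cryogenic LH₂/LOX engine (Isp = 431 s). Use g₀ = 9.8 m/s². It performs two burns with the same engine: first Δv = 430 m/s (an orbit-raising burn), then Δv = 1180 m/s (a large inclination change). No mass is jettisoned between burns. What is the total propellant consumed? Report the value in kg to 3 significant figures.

v_e = Isp · g₀ = 431 × 9.8 = 4223.8 m/s.
After the first burn: m = 29400 × exp(−430/4223.8) = 29400 × 0.90321 = 26,554.4 kg.
After the second burn: m = 26,554.4 × exp(−1180/4223.8) = 26,554.4 × 0.75626 = 20,082 kg.
Total propellant = m₀ − m_final = 29400 − 20,082 = 9,318 kg.

total propellant consumed ≈ 9320 kg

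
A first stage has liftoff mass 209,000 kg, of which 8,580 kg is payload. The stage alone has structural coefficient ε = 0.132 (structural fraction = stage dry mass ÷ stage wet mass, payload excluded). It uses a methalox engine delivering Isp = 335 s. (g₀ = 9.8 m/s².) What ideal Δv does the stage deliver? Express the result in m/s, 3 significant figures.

Δv ≈ 5860 m/s

Stage wet mass = m₀ − payload = 209,000 − 8,580 = 200,420 kg.
Stage dry mass = ε × stage wet mass = 0.132 × 200,420 = 26,455.4 kg.
Burnout mass m_f = stage dry + payload = 26,455.4 + 8,580 = 35,035.4 kg.
v_e = Isp · g₀ = 335 × 9.8 = 3283.0 m/s.
By the Tsiolkovsky rocket equation, Δv = v_e · ln(209,000/35,035.4) = 3283.0 × ln(5.965) = 3283.0 × 1.7860 ≈ 5863 m/s.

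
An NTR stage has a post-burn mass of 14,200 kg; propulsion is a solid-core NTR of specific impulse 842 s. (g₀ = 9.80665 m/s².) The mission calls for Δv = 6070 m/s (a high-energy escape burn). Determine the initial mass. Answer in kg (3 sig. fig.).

initial mass ≈ 29600 kg

v_e = Isp · g₀ = 842 × 9.80665 = 8257.2 m/s.
m₀/m_f = exp(Δv / v_e) = exp(6070 / 8257.2) = exp(0.7351) = 2.0857.
m₀ = m_f × 2.0857 = 14,200 × 2.0857 = 29,616.9 kg.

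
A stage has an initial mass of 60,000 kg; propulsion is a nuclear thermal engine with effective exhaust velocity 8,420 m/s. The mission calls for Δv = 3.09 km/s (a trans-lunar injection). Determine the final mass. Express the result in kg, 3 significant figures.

final mass ≈ 41600 kg

m₀/m_f = exp(Δv / v_e) = exp(3090 / 8420.0) = exp(0.3670) = 1.4434.
m_f = m₀ / 1.4434 = 60,000 / 1.4434 = 41,568.5 kg.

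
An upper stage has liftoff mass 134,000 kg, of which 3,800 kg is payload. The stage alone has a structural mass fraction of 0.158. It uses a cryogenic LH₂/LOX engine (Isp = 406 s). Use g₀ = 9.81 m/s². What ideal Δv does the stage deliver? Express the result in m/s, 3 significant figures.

Stage wet mass = m₀ − payload = 134,000 − 3,800 = 130,200 kg.
Stage dry mass = ε × stage wet mass = 0.158 × 130,200 = 20,571.6 kg.
Burnout mass m_f = stage dry + payload = 20,571.6 + 3,800 = 24,371.6 kg.
v_e = Isp · g₀ = 406 × 9.81 = 3982.9 m/s.
Using Δv = v_e ln(m₀/m_f): Δv = v_e · ln(134,000/24,371.6) = 3982.9 × ln(5.498) = 3982.9 × 1.7044 ≈ 6788 m/s.

Δv ≈ 6790 m/s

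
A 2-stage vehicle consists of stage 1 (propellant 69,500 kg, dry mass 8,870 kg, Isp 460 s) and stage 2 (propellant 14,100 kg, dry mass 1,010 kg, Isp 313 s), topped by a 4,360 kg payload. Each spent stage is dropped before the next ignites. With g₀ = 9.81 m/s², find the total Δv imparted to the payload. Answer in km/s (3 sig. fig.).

Ignition mass of stage 1 = 69,500+8,870 + 14,100+1,010 + 4,360 = 97,840 kg.
Stage 1: m₀ = 97,840 kg, m_f = 97,840 − 69,500 = 28,340 kg; Δv = 460×9.81×ln(3.452) = 4512.6×1.2391 ≈ 5591 m/s.
Stage 2: m₀ = 19,470 kg, m_f = 19,470 − 14,100 = 5,370 kg; Δv = 313×9.81×ln(3.626) = 3070.5×1.2880 ≈ 3955 m/s.
Total Δv = 5591 + 3955 = 9546 m/s.

Δv ≈ 9.55 km/s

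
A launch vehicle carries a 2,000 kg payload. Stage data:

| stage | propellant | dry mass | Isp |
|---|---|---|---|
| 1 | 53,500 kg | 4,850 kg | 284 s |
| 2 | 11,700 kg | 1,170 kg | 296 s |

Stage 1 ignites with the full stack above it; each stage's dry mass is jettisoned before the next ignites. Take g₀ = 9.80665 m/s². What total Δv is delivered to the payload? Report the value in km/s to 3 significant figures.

Ignition mass of stage 1 = 53,500+4,850 + 11,700+1,170 + 2,000 = 73,220 kg.
Stage 1: m₀ = 73,220 kg, m_f = 73,220 − 53,500 = 19,720 kg; Δv = 284×9.80665×ln(3.713) = 2785.1×1.3118 ≈ 3654 m/s.
Stage 2: m₀ = 14,870 kg, m_f = 14,870 − 11,700 = 3,170 kg; Δv = 296×9.80665×ln(4.691) = 2902.8×1.5456 ≈ 4487 m/s.
Total Δv = 3654 + 4487 = 8141 m/s.

Δv ≈ 8.14 km/s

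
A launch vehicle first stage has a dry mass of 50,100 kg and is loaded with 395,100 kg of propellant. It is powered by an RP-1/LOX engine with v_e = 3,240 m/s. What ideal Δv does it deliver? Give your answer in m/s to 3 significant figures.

Δv ≈ 7080 m/s

m₀ = m_dry + m_prop = 50,100 + 395,100 = 445,200 kg.
By the Tsiolkovsky rocket equation, Δv = v_e · ln(m₀/m_f) = 3240.0 × ln(8.886) = 3240.0 × 2.1845 ≈ 7077.8 m/s.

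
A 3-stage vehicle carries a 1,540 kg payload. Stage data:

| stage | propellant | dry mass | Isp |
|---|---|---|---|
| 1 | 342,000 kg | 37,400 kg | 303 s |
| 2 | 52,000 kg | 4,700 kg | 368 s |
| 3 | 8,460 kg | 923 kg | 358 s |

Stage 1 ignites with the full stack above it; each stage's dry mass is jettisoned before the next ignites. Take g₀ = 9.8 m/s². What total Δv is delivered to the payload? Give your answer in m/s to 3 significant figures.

Ignition mass of stage 1 = 342,000+37,400 + 52,000+4,700 + 8,460+923 + 1,540 = 447,023 kg.
Stage 1: m₀ = 447,023 kg, m_f = 447,023 − 342,000 = 105,023 kg; Δv = 303×9.8×ln(4.256) = 2969.4×1.4484 ≈ 4301 m/s.
Stage 2: m₀ = 67,623 kg, m_f = 67,623 − 52,000 = 15,623 kg; Δv = 368×9.8×ln(4.328) = 3606.4×1.4652 ≈ 5284 m/s.
Stage 3: m₀ = 10,923 kg, m_f = 10,923 − 8,460 = 2,463 kg; Δv = 358×9.8×ln(4.435) = 3508.4×1.4895 ≈ 5226 m/s.
Total Δv = 4301 + 5284 + 5226 = 14811 m/s.

Δv ≈ 14800 m/s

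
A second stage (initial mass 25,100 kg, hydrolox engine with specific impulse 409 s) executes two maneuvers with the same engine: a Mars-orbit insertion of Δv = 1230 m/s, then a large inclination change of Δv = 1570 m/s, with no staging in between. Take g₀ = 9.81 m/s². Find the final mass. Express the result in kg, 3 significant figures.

v_e = Isp · g₀ = 409 × 9.81 = 4012.3 m/s.
After the first burn: m = 25100 × exp(−1230/4012.3) = 25100 × 0.73598 = 18,473.1 kg.
After the second burn: m = 18,473.1 × exp(−1570/4012.3) = 18,473.1 × 0.67618 = 12,491.1 kg.

final mass ≈ 12500 kg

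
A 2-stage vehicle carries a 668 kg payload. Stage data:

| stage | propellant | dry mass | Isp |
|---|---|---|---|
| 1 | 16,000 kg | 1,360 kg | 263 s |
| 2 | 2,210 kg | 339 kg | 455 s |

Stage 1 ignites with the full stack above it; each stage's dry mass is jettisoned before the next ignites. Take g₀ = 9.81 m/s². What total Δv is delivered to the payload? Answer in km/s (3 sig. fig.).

Ignition mass of stage 1 = 16,000+1,360 + 2,210+339 + 668 = 20,577 kg.
Stage 1: m₀ = 20,577 kg, m_f = 20,577 − 16,000 = 4,577 kg; Δv = 263×9.81×ln(4.496) = 2580.0×1.5031 ≈ 3878 m/s.
Stage 2: m₀ = 3,217 kg, m_f = 3,217 − 2,210 = 1,007 kg; Δv = 455×9.81×ln(3.195) = 4463.6×1.1615 ≈ 5184 m/s.
Total Δv = 3878 + 5184 = 9062 m/s.

Δv ≈ 9.06 km/s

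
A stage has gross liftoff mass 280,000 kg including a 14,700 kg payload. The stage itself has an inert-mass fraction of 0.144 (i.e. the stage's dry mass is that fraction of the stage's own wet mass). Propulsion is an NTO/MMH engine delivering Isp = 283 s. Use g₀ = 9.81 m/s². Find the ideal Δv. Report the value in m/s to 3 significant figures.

Δv ≈ 4630 m/s

Stage wet mass = m₀ − payload = 280,000 − 14,700 = 265,300 kg.
Stage dry mass = ε × stage wet mass = 0.144 × 265,300 = 38,203.2 kg.
Burnout mass m_f = stage dry + payload = 38,203.2 + 14,700 = 52,903.2 kg.
v_e = Isp · g₀ = 283 × 9.81 = 2776.2 m/s.
Rocket equation: Δv = v_e · ln(280,000/52,903.2) = 2776.2 × ln(5.293) = 2776.2 × 1.6663 ≈ 4626 m/s.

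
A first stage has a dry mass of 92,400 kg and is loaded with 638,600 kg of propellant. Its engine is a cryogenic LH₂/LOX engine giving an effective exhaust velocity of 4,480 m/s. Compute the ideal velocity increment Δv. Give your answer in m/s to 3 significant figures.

Δv ≈ 9270 m/s

m₀ = m_dry + m_prop = 92,400 + 638,600 = 731,000 kg.
Δv = v_e · ln(m₀/m_f) = 4480.0 × ln(7.911) = 4480.0 × 2.0683 ≈ 9265.9 m/s.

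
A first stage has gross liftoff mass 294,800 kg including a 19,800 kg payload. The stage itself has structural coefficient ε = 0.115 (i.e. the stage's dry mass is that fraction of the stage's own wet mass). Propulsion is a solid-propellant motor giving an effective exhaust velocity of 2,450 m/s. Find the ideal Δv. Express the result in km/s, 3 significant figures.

Δv ≈ 4.28 km/s

Stage wet mass = m₀ − payload = 294,800 − 19,800 = 275,000 kg.
Stage dry mass = ε × stage wet mass = 0.115 × 275,000 = 31,625 kg.
Burnout mass m_f = stage dry + payload = 31,625 + 19,800 = 51,425 kg.
By the Tsiolkovsky rocket equation, Δv = v_e · ln(294,800/51,425) = 2450.0 × ln(5.733) = 2450.0 × 1.7462 ≈ 4278 m/s.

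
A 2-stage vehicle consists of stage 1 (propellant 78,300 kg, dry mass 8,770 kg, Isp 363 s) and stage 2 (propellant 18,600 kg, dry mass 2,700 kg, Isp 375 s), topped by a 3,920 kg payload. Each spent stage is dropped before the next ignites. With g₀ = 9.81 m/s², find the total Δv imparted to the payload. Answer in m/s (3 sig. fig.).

Ignition mass of stage 1 = 78,300+8,770 + 18,600+2,700 + 3,920 = 112,290 kg.
Stage 1: m₀ = 112,290 kg, m_f = 112,290 − 78,300 = 33,990 kg; Δv = 363×9.81×ln(3.304) = 3561.0×1.1950 ≈ 4255 m/s.
Stage 2: m₀ = 25,220 kg, m_f = 25,220 − 18,600 = 6,620 kg; Δv = 375×9.81×ln(3.81) = 3678.8×1.3375 ≈ 4920 m/s.
Total Δv = 4255 + 4920 = 9175 m/s.

Δv ≈ 9180 m/s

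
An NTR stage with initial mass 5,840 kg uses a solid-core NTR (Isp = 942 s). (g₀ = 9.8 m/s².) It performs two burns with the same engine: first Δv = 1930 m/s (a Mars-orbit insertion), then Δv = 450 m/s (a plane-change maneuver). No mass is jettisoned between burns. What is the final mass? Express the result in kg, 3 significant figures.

v_e = Isp · g₀ = 942 × 9.8 = 9231.6 m/s.
After the first burn: m = 5840 × exp(−1930/9231.6) = 5840 × 0.81134 = 4,738.23 kg.
After the second burn: m = 4,738.23 × exp(−450/9231.6) = 4,738.23 × 0.95242 = 4,512.79 kg.

final mass ≈ 4510 kg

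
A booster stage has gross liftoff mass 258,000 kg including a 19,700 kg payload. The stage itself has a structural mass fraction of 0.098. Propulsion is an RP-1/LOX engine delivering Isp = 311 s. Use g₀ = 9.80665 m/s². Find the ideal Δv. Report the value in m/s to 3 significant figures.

Δv ≈ 5460 m/s

Stage wet mass = m₀ − payload = 258,000 − 19,700 = 238,300 kg.
Stage dry mass = ε × stage wet mass = 0.098 × 238,300 = 23,353.4 kg.
Burnout mass m_f = stage dry + payload = 23,353.4 + 19,700 = 43,053.4 kg.
v_e = Isp · g₀ = 311 × 9.80665 = 3049.9 m/s.
Δv = v_e · ln(258,000/43,053.4) = 3049.9 × ln(5.993) = 3049.9 × 1.7905 ≈ 5461 m/s.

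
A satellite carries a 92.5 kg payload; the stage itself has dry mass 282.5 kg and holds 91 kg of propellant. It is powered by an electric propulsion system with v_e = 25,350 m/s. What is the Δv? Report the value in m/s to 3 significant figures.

m₀ = payload + dry + propellant = 92.5 + 282.5 + 91 = 466 kg.
m_f = payload + dry = 92.5 + 282.5 = 375 kg.
By the Tsiolkovsky rocket equation, Δv = v_e · ln(m₀/m_f) = 25350.0 × ln(1.243) = 25350.0 × 0.2173 ≈ 5507.5 m/s.

Δv ≈ 5510 m/s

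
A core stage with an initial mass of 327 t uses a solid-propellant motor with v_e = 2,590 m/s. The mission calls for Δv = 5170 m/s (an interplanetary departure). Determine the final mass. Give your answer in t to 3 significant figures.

final mass ≈ 44.4 t

From the ideal rocket equation, m₀/m_f = exp(Δv / v_e) = exp(5170 / 2590.0) = exp(1.9961) = 7.3606.
m_f = m₀ / 7.3606 = 327 / 7.3606 = 44.4257 t.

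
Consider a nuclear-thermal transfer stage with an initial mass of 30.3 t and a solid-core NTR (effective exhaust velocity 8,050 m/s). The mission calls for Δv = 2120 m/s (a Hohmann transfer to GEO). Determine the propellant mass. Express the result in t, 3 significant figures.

From the ideal rocket equation, m₀/m_f = exp(Δv / v_e) = exp(2120 / 8050.0) = exp(0.2634) = 1.3013.
m_f = 30.3 / 1.3013 = 23.2844 t, so propellant = m₀ − m_f = 30.3 − 23.2844 = 7.0156 t.

propellant mass ≈ 7.02 t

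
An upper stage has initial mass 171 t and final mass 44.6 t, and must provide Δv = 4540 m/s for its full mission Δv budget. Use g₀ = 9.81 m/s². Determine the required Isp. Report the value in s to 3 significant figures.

ln(m₀/m_f) = ln(171000/44600) = ln(3.834) = 1.3439.
From the ideal rocket equation, v_e = Δv / ln(m₀/m_f) = 4540 / 1.3439 = 3378.2 m/s.
Isp = v_e / g₀ = 3378.2 / 9.81 = 344.4 s.

Isp ≈ 344 s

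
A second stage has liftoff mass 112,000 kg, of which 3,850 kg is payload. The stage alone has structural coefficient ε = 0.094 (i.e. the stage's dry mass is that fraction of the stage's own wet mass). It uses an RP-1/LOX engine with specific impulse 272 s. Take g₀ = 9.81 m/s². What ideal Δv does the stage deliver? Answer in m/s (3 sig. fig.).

Stage wet mass = m₀ − payload = 112,000 − 3,850 = 108,150 kg.
Stage dry mass = ε × stage wet mass = 0.094 × 108,150 = 10,166.1 kg.
Burnout mass m_f = stage dry + payload = 10,166.1 + 3,850 = 14,016.1 kg.
v_e = Isp · g₀ = 272 × 9.81 = 2668.3 m/s.
Δv = v_e · ln(112,000/14,016.1) = 2668.3 × ln(7.991) = 2668.3 × 2.0783 ≈ 5546 m/s.

Δv ≈ 5550 m/s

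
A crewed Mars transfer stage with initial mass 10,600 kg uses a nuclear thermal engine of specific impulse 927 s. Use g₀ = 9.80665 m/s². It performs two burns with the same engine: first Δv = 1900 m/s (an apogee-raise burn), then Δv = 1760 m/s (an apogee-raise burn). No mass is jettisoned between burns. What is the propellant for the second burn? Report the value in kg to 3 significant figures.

v_e = Isp · g₀ = 927 × 9.80665 = 9090.8 m/s.
After the first burn: m = 10600 × exp(−1900/9090.8) = 10600 × 0.81139 = 8,600.73 kg.
After the second burn: m = 8,600.73 × exp(−1760/9090.8) = 8,600.73 × 0.82398 = 7,086.83 kg.
Second-burn propellant = 8,600.73 − 7,086.83 = 1,513.9 kg.

propellant for the second burn ≈ 1510 kg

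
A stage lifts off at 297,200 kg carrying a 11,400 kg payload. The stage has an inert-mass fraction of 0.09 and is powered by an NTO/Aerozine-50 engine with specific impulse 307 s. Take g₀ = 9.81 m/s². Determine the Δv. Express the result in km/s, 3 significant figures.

Stage wet mass = m₀ − payload = 297,200 − 11,400 = 285,800 kg.
Stage dry mass = ε × stage wet mass = 0.09 × 285,800 = 25,722 kg.
Burnout mass m_f = stage dry + payload = 25,722 + 11,400 = 37,122 kg.
v_e = Isp · g₀ = 307 × 9.81 = 3011.7 m/s.
Δv = v_e · ln(297,200/37,122) = 3011.7 × ln(8.006) = 3011.7 × 2.0802 ≈ 6265 m/s.

Δv ≈ 6.26 km/s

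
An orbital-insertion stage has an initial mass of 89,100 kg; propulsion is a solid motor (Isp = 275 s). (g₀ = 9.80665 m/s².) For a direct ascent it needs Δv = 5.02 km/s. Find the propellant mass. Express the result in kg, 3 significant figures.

propellant mass ≈ 75200 kg

v_e = Isp · g₀ = 275 × 9.80665 = 2696.8 m/s.
Using Δv = v_e ln(m₀/m_f): m₀/m_f = exp(Δv / v_e) = exp(5020 / 2696.8) = exp(1.8614) = 6.4330.
m_f = 89,100 / 6.4330 = 13,850.5 kg, so propellant = m₀ − m_f = 89,100 − 13,850.5 = 75,249.5 kg.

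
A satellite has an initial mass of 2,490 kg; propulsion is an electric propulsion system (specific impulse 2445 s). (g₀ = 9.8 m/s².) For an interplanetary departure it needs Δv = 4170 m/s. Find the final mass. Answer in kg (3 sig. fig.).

v_e = Isp · g₀ = 2445 × 9.8 = 23961.0 m/s.
m₀/m_f = exp(Δv / v_e) = exp(4170 / 23961.0) = exp(0.1740) = 1.1901.
m_f = m₀ / 1.1901 = 2,490 / 1.1901 = 2,092.26 kg.

final mass ≈ 2090 kg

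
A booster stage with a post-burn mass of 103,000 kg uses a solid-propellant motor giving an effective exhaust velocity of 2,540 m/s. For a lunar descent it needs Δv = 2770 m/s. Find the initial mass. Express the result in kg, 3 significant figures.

initial mass ≈ 307000 kg

Rocket equation: m₀/m_f = exp(Δv / v_e) = exp(2770 / 2540.0) = exp(1.0906) = 2.9759.
m₀ = m_f × 2.9759 = 103,000 × 2.9759 = 306,518 kg.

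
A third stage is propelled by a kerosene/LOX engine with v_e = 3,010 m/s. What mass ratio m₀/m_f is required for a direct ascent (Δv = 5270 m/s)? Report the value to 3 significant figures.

mass ratio ≈ 5.76

By the Tsiolkovsky rocket equation, m₀/m_f = exp(Δv / v_e) = exp(5270 / 3010.0) = exp(1.7508) = 5.7594.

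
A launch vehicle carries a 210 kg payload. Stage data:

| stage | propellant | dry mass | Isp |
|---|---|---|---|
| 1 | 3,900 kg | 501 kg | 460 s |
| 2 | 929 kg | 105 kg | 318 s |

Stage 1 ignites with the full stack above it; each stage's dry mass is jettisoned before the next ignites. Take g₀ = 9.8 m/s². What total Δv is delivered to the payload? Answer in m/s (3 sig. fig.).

Ignition mass of stage 1 = 3,900+501 + 929+105 + 210 = 5,645 kg.
Stage 1: m₀ = 5,645 kg, m_f = 5,645 − 3,900 = 1,745 kg; Δv = 460×9.8×ln(3.235) = 4508.0×1.1740 ≈ 5292 m/s.
Stage 2: m₀ = 1,244 kg, m_f = 1,244 − 929 = 315 kg; Δv = 318×9.8×ln(3.949) = 3116.4×1.3735 ≈ 4280 m/s.
Total Δv = 5292 + 4280 = 9572 m/s.

Δv ≈ 9570 m/s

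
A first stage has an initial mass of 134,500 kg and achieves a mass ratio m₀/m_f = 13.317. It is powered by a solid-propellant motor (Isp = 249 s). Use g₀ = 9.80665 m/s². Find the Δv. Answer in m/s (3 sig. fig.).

v_e = Isp · g₀ = 249 × 9.80665 = 2441.9 m/s.
By the Tsiolkovsky rocket equation, Δv = v_e · ln(13.317) = 2441.9 × 2.5890 ≈ 6322.1 m/s.

Δv ≈ 6320 m/s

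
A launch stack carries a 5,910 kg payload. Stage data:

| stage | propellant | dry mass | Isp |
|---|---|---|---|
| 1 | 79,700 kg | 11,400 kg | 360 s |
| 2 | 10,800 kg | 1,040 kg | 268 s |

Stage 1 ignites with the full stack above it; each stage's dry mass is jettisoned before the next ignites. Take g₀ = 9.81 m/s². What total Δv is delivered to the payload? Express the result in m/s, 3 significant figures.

Δv ≈ 7120 m/s

Ignition mass of stage 1 = 79,700+11,400 + 10,800+1,040 + 5,910 = 108,850 kg.
Stage 1: m₀ = 108,850 kg, m_f = 108,850 − 79,700 = 29,150 kg; Δv = 360×9.81×ln(3.734) = 3531.6×1.3175 ≈ 4653 m/s.
Stage 2: m₀ = 17,750 kg, m_f = 17,750 − 10,800 = 6,950 kg; Δv = 268×9.81×ln(2.554) = 2629.1×0.9376 ≈ 2465 m/s.
Total Δv = 4653 + 2465 = 7118 m/s.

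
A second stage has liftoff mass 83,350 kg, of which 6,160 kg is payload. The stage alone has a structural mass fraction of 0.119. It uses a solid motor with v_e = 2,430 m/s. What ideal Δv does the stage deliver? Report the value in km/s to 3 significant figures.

Stage wet mass = m₀ − payload = 83,350 − 6,160 = 77,190 kg.
Stage dry mass = ε × stage wet mass = 0.119 × 77,190 = 9,185.61 kg.
Burnout mass m_f = stage dry + payload = 9,185.61 + 6,160 = 15,345.61 kg.
Δv = v_e · ln(83,350/15,345.61) = 2430.0 × ln(5.432) = 2430.0 × 1.6922 ≈ 4112 m/s.

Δv ≈ 4.11 km/s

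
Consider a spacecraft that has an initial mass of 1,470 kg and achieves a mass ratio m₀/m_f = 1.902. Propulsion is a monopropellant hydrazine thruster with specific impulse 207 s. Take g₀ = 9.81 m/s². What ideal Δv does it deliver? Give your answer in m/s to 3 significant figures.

v_e = Isp · g₀ = 207 × 9.81 = 2030.7 m/s.
Δv = v_e · ln(1.902) = 2030.7 × 0.6429 ≈ 1305.5 m/s.

Δv ≈ 1310 m/s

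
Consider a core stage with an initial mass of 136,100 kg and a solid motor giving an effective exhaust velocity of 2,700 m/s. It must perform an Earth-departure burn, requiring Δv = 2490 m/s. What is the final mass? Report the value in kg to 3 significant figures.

final mass ≈ 54100 kg

m₀/m_f = exp(Δv / v_e) = exp(2490 / 2700.0) = exp(0.9222) = 2.5149.
m_f = m₀ / 2.5149 = 136,100 / 2.5149 = 54,117.5 kg.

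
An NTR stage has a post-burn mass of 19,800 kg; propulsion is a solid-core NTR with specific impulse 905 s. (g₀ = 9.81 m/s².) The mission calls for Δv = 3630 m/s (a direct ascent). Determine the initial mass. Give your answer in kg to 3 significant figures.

initial mass ≈ 29800 kg

v_e = Isp · g₀ = 905 × 9.81 = 8878.1 m/s.
m₀/m_f = exp(Δv / v_e) = exp(3630 / 8878.1) = exp(0.4089) = 1.5051.
m₀ = m_f × 1.5051 = 19,800 × 1.5051 = 29,801 kg.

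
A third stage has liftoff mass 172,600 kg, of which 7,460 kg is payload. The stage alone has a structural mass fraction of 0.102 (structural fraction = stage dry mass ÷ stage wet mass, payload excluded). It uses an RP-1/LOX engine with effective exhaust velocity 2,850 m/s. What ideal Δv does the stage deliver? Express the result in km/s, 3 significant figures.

Stage wet mass = m₀ − payload = 172,600 − 7,460 = 165,140 kg.
Stage dry mass = ε × stage wet mass = 0.102 × 165,140 = 16,844.3 kg.
Burnout mass m_f = stage dry + payload = 16,844.3 + 7,460 = 24,304.3 kg.
From the ideal rocket equation, Δv = v_e · ln(172,600/24,304.3) = 2850.0 × ln(7.102) = 2850.0 × 1.9603 ≈ 5587 m/s.

Δv ≈ 5.59 km/s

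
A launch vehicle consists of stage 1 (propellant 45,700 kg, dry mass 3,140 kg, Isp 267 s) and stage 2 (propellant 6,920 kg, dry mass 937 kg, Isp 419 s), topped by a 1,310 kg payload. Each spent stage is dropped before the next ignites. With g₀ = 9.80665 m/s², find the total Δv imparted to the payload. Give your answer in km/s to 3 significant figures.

Δv ≈ 9.84 km/s

Ignition mass of stage 1 = 45,700+3,140 + 6,920+937 + 1,310 = 58,007 kg.
Stage 1: m₀ = 58,007 kg, m_f = 58,007 − 45,700 = 12,307 kg; Δv = 267×9.80665×ln(4.713) = 2618.4×1.5504 ≈ 4060 m/s.
Stage 2: m₀ = 9,167 kg, m_f = 9,167 − 6,920 = 2,247 kg; Δv = 419×9.80665×ln(4.08) = 4109.0×1.4060 ≈ 5777 m/s.
Total Δv = 4060 + 5777 = 9837 m/s.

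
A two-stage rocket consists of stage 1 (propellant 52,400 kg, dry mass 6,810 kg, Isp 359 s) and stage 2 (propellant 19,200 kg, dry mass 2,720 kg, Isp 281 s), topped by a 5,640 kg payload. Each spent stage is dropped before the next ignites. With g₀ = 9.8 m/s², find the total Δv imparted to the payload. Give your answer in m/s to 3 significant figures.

Δv ≈ 6540 m/s

Ignition mass of stage 1 = 52,400+6,810 + 19,200+2,720 + 5,640 = 86,770 kg.
Stage 1: m₀ = 86,770 kg, m_f = 86,770 − 52,400 = 34,370 kg; Δv = 359×9.8×ln(2.525) = 3518.2×0.9261 ≈ 3258 m/s.
Stage 2: m₀ = 27,560 kg, m_f = 27,560 − 19,200 = 8,360 kg; Δv = 281×9.8×ln(3.297) = 2753.8×1.1929 ≈ 3285 m/s.
Total Δv = 3258 + 3285 = 6543 m/s.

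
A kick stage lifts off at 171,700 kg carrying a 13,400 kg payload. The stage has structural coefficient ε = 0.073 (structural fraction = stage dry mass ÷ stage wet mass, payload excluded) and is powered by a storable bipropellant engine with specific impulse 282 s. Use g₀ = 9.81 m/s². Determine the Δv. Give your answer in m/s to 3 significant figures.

Δv ≈ 5340 m/s

Stage wet mass = m₀ − payload = 171,700 − 13,400 = 158,300 kg.
Stage dry mass = ε × stage wet mass = 0.073 × 158,300 = 11,555.9 kg.
Burnout mass m_f = stage dry + payload = 11,555.9 + 13,400 = 24,955.9 kg.
v_e = Isp · g₀ = 282 × 9.81 = 2766.4 m/s.
Δv = v_e · ln(171,700/24,955.9) = 2766.4 × ln(6.88) = 2766.4 × 1.9286 ≈ 5335 m/s.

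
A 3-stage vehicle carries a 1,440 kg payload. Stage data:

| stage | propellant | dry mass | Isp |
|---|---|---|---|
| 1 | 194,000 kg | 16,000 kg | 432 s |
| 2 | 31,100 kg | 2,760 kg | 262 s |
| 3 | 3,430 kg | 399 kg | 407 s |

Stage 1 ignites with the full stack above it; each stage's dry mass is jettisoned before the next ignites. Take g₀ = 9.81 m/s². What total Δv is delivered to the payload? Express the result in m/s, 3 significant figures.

Ignition mass of stage 1 = 194,000+16,000 + 31,100+2,760 + 3,430+399 + 1,440 = 249,129 kg.
Stage 1: m₀ = 249,129 kg, m_f = 249,129 − 194,000 = 55,129 kg; Δv = 432×9.81×ln(4.519) = 4237.9×1.5083 ≈ 6392 m/s.
Stage 2: m₀ = 39,129 kg, m_f = 39,129 − 31,100 = 8,029 kg; Δv = 262×9.81×ln(4.873) = 2570.2×1.5838 ≈ 4071 m/s.
Stage 3: m₀ = 5,269 kg, m_f = 5,269 − 3,430 = 1,839 kg; Δv = 407×9.81×ln(2.865) = 3992.7×1.0526 ≈ 4203 m/s.
Total Δv = 6392 + 4071 + 4203 = 14666 m/s.

Δv ≈ 14700 m/s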